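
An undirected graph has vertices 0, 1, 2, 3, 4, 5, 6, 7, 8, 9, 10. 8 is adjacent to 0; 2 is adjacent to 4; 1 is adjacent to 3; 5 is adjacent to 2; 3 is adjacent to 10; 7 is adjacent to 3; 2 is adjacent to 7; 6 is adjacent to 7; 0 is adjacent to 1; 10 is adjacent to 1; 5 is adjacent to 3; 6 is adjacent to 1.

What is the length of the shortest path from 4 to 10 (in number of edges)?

4

Distance 0: 4.
Distance 1: 2.
Distance 2: 5, 7.
Distance 3: 3, 6.
Distance 4: 1, 10 — contains 10.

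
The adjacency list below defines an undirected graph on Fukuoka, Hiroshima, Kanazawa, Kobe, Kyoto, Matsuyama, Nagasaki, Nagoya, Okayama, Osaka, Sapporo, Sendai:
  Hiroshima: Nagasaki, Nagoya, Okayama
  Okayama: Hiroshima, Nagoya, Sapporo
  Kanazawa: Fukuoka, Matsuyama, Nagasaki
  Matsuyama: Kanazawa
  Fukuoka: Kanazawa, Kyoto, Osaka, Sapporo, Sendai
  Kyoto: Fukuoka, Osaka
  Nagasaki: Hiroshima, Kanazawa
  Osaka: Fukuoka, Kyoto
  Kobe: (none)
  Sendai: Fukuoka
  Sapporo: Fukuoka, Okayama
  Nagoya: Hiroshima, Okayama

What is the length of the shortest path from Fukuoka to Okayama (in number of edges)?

2

Distance 0: Fukuoka.
Distance 1: Kanazawa, Kyoto, Osaka, Sapporo, Sendai.
Distance 2: Matsuyama, Nagasaki, Okayama — contains Okayama.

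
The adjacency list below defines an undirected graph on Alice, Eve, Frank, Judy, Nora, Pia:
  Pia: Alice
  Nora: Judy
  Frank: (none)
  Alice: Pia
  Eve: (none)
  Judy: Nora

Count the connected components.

From Alice: component {Alice, Pia}.
From Eve: component {Eve}.
From Frank: component {Frank}.
From Judy: component {Judy, Nora}.
That's 4 components.

4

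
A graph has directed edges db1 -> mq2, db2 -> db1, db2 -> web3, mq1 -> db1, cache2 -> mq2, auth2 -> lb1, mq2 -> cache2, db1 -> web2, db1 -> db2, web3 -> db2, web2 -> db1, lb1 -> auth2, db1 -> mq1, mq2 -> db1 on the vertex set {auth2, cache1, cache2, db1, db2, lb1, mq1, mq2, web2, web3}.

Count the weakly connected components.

3

From auth2: component {auth2, lb1}.
From cache1: component {cache1}.
From cache2: component {cache2, db1, db2, mq1, mq2, web2, web3}.
That's 3 components.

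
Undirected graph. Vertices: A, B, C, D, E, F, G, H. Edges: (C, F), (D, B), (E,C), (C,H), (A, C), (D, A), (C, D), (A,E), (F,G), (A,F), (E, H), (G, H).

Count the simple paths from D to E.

D–A–C–E
D–A–C–F–G–H–E
D–A–C–H–E
D–A–E
D–A–F–C–E
D–A–F–C–H–E
D–A–F–G–H–C–E
D–A–F–G–H–E
D–C–A–E
D–C–A–F–G–H–E
D–C–E
D–C–F–A–E
D–C–F–G–H–E
D–C–H–E
D–C–H–G–F–A–E

15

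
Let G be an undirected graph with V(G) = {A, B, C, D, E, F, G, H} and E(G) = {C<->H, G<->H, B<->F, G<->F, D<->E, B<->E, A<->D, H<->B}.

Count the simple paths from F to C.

F–B–H–C
F–G–H–C

2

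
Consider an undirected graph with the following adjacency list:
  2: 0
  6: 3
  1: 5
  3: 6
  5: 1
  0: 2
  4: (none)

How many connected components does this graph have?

From 0: component {0, 2}.
From 1: component {1, 5}.
From 3: component {3, 6}.
From 4: component {4}.
That's 4 components.

4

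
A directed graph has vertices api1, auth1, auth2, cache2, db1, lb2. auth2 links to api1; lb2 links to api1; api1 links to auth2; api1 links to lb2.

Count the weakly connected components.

4

From api1: component {api1, auth2, lb2}.
From auth1: component {auth1}.
From cache2: component {cache2}.
From db1: component {db1}.
That's 4 components.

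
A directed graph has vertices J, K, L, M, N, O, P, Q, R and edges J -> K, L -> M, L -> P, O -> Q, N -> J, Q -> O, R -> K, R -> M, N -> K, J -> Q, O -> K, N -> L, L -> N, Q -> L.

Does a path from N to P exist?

Yes

Explore from N.
Distance 1: reach J, K, L.
Distance 2: reach M, P, Q.
Found P.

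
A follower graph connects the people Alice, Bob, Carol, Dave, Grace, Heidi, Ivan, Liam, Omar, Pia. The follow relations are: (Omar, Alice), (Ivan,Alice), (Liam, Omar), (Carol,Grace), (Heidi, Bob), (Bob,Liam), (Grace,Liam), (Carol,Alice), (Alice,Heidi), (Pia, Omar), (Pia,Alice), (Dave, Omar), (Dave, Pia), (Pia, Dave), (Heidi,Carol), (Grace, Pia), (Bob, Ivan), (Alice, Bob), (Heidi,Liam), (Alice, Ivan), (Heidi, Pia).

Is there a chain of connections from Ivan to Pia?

Yes

Explore from Ivan.
Distance 1: reach Alice.
Distance 2: reach Bob, Heidi.
Distance 3: reach Carol, Liam, Pia.
Found Pia.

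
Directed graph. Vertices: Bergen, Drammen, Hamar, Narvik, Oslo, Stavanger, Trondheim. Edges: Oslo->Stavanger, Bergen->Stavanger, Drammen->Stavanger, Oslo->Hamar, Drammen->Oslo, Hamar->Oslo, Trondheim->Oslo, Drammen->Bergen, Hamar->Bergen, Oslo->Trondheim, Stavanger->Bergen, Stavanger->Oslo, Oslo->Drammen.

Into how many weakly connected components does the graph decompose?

2

From Bergen: component {Bergen, Drammen, Hamar, Oslo, Stavanger, Trondheim}.
From Narvik: component {Narvik}.
That's 2 components.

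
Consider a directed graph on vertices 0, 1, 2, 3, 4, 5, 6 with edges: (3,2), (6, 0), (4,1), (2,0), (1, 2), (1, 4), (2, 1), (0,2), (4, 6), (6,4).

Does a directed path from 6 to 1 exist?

Explore from 6.
Distance 1: reach 0, 4.
Distance 2: reach 1, 2.
Found 1.

Yes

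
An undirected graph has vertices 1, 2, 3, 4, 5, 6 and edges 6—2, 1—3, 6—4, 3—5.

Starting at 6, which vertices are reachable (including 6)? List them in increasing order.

Start at 6.
Its neighbours: 2, 4.
Nothing further is reachable.

2, 4, 6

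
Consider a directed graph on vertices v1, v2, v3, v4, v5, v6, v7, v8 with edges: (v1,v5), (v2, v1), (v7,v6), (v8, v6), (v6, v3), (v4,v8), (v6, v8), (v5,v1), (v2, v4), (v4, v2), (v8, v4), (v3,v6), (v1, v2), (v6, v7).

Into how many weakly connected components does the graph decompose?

From v1: component {v1, v2, v3, v4, v5, v6, v7, v8}.
That's 1 component.

1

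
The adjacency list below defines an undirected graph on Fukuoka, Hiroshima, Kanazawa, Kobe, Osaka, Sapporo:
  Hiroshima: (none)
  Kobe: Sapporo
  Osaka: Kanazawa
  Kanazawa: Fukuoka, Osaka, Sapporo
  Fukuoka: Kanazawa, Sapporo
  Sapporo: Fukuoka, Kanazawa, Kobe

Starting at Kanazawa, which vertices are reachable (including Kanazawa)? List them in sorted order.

Start at Kanazawa.
Its neighbours: Fukuoka, Osaka, Sapporo.
Then their neighbours: Kobe.
Nothing further is reachable.

Fukuoka, Kanazawa, Kobe, Osaka, Sapporo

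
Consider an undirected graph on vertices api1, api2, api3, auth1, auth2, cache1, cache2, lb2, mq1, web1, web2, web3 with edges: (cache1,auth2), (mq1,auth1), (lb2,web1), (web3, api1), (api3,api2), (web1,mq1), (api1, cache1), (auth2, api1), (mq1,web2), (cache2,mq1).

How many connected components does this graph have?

3

From api1: component {api1, auth2, cache1, web3}.
From api2: component {api2, api3}.
From auth1: component {auth1, cache2, lb2, mq1, web1, web2}.
That's 3 components.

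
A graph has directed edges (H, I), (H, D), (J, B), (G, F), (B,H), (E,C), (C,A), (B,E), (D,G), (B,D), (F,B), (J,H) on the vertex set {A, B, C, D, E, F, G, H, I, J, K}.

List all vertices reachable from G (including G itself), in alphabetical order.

A, B, C, D, E, F, G, H, I

Start at G.
Its neighbours: F.
Then their neighbours: B.
Then next layer: D, E, H.
Then next layer: C, I.
Then next layer: A.
Nothing further is reachable.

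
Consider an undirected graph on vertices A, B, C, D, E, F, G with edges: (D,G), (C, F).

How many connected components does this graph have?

5

From A: component {A}.
From B: component {B}.
From C: component {C, F}.
From D: component {D, G}.
From E: component {E}.
That's 5 components.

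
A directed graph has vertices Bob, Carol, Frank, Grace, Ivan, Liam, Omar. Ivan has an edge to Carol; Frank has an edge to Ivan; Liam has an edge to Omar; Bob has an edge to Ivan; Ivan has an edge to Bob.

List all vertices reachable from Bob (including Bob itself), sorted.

Start at Bob.
Its neighbours: Ivan.
Then their neighbours: Carol.
Nothing further is reachable.

Bob, Carol, Ivan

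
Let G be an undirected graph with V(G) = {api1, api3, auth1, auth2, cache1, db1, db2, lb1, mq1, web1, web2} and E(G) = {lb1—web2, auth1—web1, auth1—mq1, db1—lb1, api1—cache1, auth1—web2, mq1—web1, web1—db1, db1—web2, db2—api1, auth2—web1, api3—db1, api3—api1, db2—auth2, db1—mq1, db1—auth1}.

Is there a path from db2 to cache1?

Yes

Explore from db2.
Distance 1: reach api1, auth2.
Distance 2: reach api3, cache1, web1.
Found cache1.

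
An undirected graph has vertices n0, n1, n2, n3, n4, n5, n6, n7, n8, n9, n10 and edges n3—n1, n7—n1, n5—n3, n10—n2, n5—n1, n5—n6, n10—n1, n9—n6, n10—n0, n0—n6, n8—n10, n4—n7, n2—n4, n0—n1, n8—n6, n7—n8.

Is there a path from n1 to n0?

Yes

Explore from n1.
Distance 1: reach n0, n3, n5, n7, n10.
Found n0.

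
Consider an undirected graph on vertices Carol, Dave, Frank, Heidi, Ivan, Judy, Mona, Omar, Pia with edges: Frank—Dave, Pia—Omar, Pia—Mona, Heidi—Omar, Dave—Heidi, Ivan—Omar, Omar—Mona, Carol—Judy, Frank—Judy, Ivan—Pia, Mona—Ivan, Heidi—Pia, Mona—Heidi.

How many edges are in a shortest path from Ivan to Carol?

6

Distance 0: Ivan.
Distance 1: Mona, Omar, Pia.
Distance 2: Heidi.
Distance 3: Dave.
Distance 4: Frank.
Distance 5: Judy.
Distance 6: Carol — contains Carol.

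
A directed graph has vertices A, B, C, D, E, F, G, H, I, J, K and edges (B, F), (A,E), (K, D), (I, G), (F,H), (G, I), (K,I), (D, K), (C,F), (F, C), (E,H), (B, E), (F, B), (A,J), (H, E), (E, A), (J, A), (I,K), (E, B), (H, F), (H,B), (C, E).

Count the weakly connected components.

2

From A: component {A, B, C, E, F, H, J}.
From D: component {D, G, I, K}.
That's 2 components.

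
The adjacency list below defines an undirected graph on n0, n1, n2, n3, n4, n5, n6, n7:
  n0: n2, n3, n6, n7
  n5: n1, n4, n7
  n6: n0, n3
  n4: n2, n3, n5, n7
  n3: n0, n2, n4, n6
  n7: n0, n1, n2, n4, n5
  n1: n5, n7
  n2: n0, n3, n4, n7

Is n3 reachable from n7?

Explore from n7.
Distance 1: reach n0, n1, n2, n4, n5.
Distance 2: reach n3, n6.
Found n3.

Yes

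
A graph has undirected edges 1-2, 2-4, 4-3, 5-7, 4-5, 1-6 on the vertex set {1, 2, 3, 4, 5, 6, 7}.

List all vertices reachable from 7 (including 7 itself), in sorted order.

1, 2, 3, 4, 5, 6, 7

Start at 7.
Its neighbours: 5.
Then their neighbours: 4.
Then next layer: 2, 3.
Then next layer: 1.
Then next layer: 6.
Every vertex is now reached.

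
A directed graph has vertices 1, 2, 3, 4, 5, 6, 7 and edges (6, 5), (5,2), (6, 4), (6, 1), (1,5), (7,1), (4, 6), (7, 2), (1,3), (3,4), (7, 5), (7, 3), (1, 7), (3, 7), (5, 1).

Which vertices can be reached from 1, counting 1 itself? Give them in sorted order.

1, 2, 3, 4, 5, 6, 7

Start at 1.
Its neighbours: 3, 5, 7.
Then their neighbours: 2, 4.
Then next layer: 6.
Every vertex is now reached.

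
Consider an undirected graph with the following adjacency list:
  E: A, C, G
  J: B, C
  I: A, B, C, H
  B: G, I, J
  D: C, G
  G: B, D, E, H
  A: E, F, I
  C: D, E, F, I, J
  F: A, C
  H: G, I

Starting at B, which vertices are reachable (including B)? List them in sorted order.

Start at B.
Its neighbours: G, I, J.
Then their neighbours: A, C, D, E, H.
Then next layer: F.
Every vertex is now reached.

A, B, C, D, E, F, G, H, I, J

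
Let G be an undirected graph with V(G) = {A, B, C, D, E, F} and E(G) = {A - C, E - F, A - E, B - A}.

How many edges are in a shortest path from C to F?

Distance 0: C.
Distance 1: A.
Distance 2: B, E.
Distance 3: F — contains F.

3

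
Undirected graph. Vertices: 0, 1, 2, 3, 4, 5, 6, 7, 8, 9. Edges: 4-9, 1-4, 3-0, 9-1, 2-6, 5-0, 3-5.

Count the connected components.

5

From 0: component {0, 3, 5}.
From 1: component {1, 4, 9}.
From 2: component {2, 6}.
From 7: component {7}.
From 8: component {8}.
That's 5 components.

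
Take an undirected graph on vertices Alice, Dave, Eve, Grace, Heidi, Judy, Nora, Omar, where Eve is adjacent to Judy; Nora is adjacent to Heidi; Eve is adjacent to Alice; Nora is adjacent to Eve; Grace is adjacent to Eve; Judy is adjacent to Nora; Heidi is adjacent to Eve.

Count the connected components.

From Alice: component {Alice, Eve, Grace, Heidi, Judy, Nora}.
From Dave: component {Dave}.
From Omar: component {Omar}.
That's 3 components.

3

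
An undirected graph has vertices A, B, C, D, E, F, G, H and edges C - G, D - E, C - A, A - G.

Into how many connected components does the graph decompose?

From A: component {A, C, G}.
From B: component {B}.
From D: component {D, E}.
From F: component {F}.
From H: component {H}.
That's 5 components.

5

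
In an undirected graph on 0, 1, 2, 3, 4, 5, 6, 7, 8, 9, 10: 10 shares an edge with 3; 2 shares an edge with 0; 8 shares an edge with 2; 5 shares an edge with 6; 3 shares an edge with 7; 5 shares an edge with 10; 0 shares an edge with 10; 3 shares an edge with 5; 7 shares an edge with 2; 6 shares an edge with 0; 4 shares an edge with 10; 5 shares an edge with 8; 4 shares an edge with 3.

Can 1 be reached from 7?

Explore from 7.
Distance 1: reach 2, 3.
Distance 2: reach 0, 4, 5, 8, 10.
Distance 3: reach 6.
The search is exhausted without reaching 1; it lies in a different component.

No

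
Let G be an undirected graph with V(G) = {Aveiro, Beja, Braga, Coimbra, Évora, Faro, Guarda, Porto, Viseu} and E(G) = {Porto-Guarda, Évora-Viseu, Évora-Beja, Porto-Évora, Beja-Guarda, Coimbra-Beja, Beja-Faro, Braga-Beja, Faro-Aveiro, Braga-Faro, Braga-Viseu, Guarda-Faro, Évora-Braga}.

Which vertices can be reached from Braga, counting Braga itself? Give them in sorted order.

Aveiro, Beja, Braga, Coimbra, Évora, Faro, Guarda, Porto, Viseu

Start at Braga.
Its neighbours: Beja, Évora, Faro, Viseu.
Then their neighbours: Aveiro, Coimbra, Guarda, Porto.
Every vertex is now reached.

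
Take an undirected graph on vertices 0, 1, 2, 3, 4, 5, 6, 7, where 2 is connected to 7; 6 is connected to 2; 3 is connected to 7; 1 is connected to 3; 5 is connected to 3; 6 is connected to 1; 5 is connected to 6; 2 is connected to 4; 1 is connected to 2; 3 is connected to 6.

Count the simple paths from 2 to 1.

2–1
2–6–1
2–6–3–1
2–6–5–3–1
2–7–3–1
2–7–3–5–6–1
2–7–3–6–1

7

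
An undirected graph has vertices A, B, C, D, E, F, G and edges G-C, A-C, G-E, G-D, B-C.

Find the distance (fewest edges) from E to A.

3

Distance 0: E.
Distance 1: G.
Distance 2: C, D.
Distance 3: A, B — contains A.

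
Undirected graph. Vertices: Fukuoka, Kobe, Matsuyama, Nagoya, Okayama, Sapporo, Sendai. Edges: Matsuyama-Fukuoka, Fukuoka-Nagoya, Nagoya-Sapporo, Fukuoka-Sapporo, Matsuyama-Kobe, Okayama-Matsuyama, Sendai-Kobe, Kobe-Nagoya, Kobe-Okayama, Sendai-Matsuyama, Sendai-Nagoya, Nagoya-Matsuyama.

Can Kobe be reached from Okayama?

Explore from Okayama.
Distance 1: reach Kobe, Matsuyama.
Found Kobe.

Yes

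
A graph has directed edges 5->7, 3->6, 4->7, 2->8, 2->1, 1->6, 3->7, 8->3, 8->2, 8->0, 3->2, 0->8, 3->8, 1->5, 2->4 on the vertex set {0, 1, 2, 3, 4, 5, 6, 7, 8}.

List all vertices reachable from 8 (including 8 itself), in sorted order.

0, 1, 2, 3, 4, 5, 6, 7, 8

Start at 8.
Its neighbours: 0, 2, 3.
Then their neighbours: 1, 4, 6, 7.
Then next layer: 5.
Every vertex is now reached.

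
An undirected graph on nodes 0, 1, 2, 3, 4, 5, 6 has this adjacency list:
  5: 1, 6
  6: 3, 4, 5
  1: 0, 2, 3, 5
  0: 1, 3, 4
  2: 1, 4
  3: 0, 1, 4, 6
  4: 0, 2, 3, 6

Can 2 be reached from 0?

Yes

Explore from 0.
Distance 1: reach 1, 3, 4.
Distance 2: reach 2, 5, 6.
Found 2.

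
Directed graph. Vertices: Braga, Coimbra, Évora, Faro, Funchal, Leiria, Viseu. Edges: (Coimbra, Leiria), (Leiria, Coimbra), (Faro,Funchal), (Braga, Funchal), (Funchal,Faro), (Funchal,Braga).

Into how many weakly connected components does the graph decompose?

From Braga: component {Braga, Faro, Funchal}.
From Coimbra: component {Coimbra, Leiria}.
From Évora: component {Évora}.
From Viseu: component {Viseu}.
That's 4 components.

4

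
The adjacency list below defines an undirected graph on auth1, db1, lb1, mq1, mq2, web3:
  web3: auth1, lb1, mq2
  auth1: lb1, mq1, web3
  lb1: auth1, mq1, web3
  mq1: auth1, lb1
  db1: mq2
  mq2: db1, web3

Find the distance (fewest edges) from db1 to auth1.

3

Distance 0: db1.
Distance 1: mq2.
Distance 2: web3.
Distance 3: auth1, lb1 — contains auth1.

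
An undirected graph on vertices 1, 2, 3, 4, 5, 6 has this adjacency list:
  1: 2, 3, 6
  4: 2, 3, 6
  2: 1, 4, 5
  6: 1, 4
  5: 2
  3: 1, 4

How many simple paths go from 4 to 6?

4–2–1–6
4–3–1–6
4–6

3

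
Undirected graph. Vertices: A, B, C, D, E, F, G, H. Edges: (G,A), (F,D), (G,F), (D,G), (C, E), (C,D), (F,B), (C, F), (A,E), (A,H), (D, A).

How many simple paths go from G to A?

G–A
G–D–A
G–D–C–E–A
G–D–F–C–E–A
G–F–C–D–A
G–F–C–E–A
G–F–D–A
G–F–D–C–E–A

8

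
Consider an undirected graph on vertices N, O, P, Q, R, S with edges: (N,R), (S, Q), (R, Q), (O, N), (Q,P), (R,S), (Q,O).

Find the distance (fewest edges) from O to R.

Distance 0: O.
Distance 1: N, Q.
Distance 2: P, R, S — contains R.

2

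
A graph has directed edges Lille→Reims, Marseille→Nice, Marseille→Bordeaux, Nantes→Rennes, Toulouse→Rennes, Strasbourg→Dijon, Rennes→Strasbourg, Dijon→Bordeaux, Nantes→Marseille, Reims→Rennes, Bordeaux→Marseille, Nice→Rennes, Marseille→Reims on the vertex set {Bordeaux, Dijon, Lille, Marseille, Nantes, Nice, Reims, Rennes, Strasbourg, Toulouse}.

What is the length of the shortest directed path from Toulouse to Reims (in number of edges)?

6

Distance 0: Toulouse.
Distance 1: Rennes.
Distance 2: Strasbourg.
Distance 3: Dijon.
Distance 4: Bordeaux.
Distance 5: Marseille.
Distance 6: Nice, Reims — contains Reims.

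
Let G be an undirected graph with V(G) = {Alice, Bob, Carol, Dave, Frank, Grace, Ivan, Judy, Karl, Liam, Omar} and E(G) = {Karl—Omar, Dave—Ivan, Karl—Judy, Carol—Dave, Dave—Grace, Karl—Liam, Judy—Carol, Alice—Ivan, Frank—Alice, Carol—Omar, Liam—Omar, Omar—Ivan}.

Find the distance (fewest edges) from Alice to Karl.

3

Distance 0: Alice.
Distance 1: Frank, Ivan.
Distance 2: Dave, Omar.
Distance 3: Carol, Grace, Karl, Liam — contains Karl.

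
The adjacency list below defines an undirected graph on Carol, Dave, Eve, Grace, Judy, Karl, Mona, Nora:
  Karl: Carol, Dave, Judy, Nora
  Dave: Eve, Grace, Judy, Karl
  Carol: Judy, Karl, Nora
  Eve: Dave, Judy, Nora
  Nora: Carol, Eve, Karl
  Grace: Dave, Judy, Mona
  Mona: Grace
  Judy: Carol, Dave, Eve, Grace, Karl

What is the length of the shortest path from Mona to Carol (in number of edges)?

3

Distance 0: Mona.
Distance 1: Grace.
Distance 2: Dave, Judy.
Distance 3: Carol, Eve, Karl — contains Carol.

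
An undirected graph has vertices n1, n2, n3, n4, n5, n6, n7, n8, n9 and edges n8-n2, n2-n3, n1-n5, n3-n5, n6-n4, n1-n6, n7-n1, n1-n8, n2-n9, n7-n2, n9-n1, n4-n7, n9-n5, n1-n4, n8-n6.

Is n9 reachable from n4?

Explore from n4.
Distance 1: reach n1, n6, n7.
Distance 2: reach n2, n5, n8, n9.
Found n9.

Yes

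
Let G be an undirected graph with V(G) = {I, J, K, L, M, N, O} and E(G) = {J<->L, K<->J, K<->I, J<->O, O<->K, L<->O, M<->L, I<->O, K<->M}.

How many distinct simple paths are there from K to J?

K–I–O–J
K–I–O–L–J
K–J
K–M–L–J
K–M–L–O–J
K–O–J
K–O–L–J

7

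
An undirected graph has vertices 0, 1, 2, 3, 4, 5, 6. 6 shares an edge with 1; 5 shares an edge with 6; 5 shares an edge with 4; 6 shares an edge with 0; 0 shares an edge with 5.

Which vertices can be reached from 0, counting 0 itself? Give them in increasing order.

0, 1, 4, 5, 6

Start at 0.
Its neighbours: 5, 6.
Then their neighbours: 1, 4.
Nothing further is reachable.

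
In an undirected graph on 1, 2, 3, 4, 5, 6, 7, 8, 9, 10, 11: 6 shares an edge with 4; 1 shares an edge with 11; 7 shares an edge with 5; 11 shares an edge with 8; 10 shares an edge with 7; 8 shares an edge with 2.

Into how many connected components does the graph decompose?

From 1: component {1, 2, 8, 11}.
From 3: component {3}.
From 4: component {4, 6}.
From 5: component {5, 7, 10}.
From 9: component {9}.
That's 5 components.

5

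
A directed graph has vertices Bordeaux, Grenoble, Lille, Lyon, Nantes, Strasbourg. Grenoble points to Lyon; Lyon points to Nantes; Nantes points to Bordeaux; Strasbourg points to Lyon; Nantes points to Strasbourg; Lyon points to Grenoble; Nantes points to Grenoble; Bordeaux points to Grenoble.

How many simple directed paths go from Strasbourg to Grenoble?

3

Strasbourg→Lyon→Grenoble
Strasbourg→Lyon→Nantes→Bordeaux→Grenoble
Strasbourg→Lyon→Nantes→Grenoble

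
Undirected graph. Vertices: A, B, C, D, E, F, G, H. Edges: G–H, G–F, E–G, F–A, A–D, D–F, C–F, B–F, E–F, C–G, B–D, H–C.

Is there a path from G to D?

Explore from G.
Distance 1: reach C, E, F, H.
Distance 2: reach A, B, D.
Found D.

Yes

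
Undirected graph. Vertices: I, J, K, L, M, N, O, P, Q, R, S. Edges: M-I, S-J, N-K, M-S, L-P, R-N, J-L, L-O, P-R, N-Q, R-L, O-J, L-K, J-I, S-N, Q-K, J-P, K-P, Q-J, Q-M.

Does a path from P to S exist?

Explore from P.
Distance 1: reach J, K, L, R.
Distance 2: reach I, N, O, Q, S.
Found S.

Yes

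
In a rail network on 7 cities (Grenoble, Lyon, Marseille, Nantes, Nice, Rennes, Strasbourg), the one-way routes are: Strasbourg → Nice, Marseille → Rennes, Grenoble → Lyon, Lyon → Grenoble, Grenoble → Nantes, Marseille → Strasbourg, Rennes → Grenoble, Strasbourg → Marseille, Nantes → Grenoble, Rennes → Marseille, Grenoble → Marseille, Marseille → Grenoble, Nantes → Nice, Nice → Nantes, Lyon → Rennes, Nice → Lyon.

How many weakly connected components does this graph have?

1

From Grenoble: component {Grenoble, Lyon, Marseille, Nantes, Nice, Rennes, Strasbourg}.
That's 1 component.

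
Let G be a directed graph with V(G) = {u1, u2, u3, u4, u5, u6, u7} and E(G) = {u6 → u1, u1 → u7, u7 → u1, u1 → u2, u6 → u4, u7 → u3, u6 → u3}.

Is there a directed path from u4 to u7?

No

u4 has no outgoing edges, so nothing is reachable from it.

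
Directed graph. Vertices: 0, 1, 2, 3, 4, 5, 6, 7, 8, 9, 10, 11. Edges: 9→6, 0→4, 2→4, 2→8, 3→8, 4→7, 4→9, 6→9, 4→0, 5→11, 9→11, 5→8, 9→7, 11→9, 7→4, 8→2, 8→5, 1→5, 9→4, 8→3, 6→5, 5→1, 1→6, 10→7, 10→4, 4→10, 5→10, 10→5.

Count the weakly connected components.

1

From 0: component {0, 1, 2, 3, 4, 5, 6, 7, 8, 9, 10, 11}.
That's 1 component.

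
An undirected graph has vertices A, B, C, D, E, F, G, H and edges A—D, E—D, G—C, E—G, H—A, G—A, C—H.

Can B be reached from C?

No

Explore from C.
Distance 1: reach G, H.
Distance 2: reach A, E.
Distance 3: reach D.
The search is exhausted without reaching B; it lies in a different component.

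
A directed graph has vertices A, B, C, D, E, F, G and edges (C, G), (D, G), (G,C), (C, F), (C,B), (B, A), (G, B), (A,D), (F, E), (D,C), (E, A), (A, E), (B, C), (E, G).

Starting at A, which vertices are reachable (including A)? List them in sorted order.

A, B, C, D, E, F, G

Start at A.
Its neighbours: D, E.
Then their neighbours: C, G.
Then next layer: B, F.
Every vertex is now reached.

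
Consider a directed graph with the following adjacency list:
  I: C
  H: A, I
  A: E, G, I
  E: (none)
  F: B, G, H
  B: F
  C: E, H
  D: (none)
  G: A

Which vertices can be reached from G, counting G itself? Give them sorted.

Start at G.
Its neighbours: A.
Then their neighbours: E, I.
Then next layer: C.
Then next layer: H.
Nothing further is reachable.

A, C, E, G, H, I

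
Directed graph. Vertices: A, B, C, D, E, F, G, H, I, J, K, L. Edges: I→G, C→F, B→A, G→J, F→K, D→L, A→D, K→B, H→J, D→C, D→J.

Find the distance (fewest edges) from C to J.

6

Distance 0: C.
Distance 1: F.
Distance 2: K.
Distance 3: B.
Distance 4: A.
Distance 5: D.
Distance 6: J, L — contains J.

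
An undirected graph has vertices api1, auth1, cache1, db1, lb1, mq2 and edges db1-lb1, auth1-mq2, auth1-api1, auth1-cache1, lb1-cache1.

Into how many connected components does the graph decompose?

From api1: component {api1, auth1, cache1, db1, lb1, mq2}.
That's 1 component.

1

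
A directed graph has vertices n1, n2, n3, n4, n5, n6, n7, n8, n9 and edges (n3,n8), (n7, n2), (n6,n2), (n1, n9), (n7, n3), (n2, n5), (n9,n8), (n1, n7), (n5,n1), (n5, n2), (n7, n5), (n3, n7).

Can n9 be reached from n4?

No

n4 has no outgoing edges, so nothing is reachable from it.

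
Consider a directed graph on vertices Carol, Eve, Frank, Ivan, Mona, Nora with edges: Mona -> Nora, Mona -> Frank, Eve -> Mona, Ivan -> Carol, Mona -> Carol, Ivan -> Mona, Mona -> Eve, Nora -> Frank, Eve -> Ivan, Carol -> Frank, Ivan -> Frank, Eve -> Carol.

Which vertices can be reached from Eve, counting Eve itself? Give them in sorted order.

Carol, Eve, Frank, Ivan, Mona, Nora

Start at Eve.
Its neighbours: Carol, Ivan, Mona.
Then their neighbours: Frank, Nora.
Every vertex is now reached.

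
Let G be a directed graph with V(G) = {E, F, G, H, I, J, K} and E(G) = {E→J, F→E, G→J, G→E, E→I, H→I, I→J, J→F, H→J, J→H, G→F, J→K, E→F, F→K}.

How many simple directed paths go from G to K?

G→E→F→K
G→E→I→J→F→K
G→E→I→J→K
G→E→J→F→K
G→E→J→K
G→F→E→I→J→K
G→F→E→J→K
G→F→K
G→J→F→K
G→J→K

10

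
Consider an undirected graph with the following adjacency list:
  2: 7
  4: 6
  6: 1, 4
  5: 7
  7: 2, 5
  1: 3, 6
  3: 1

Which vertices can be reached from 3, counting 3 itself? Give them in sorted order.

1, 3, 4, 6

Start at 3.
Its neighbours: 1.
Then their neighbours: 6.
Then next layer: 4.
Nothing further is reachable.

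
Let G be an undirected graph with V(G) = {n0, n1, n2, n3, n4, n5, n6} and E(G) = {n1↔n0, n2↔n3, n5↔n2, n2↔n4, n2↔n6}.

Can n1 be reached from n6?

No

Explore from n6.
Distance 1: reach n2.
Distance 2: reach n3, n4, n5.
The search is exhausted without reaching n1; it lies in a different component.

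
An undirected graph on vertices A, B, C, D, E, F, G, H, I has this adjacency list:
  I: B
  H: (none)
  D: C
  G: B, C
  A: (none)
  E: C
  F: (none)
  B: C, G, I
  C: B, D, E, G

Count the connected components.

From A: component {A}.
From B: component {B, C, D, E, G, I}.
From F: component {F}.
From H: component {H}.
That's 4 components.

4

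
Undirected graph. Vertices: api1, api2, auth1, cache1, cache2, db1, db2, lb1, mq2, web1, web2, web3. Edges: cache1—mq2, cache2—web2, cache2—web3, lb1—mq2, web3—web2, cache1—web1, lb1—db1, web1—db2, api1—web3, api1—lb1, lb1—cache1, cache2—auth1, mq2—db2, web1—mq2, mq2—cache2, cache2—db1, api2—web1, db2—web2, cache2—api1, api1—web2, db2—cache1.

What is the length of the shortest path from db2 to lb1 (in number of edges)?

2

Distance 0: db2.
Distance 1: cache1, mq2, web1, web2.
Distance 2: api1, api2, cache2, lb1, web3 — contains lb1.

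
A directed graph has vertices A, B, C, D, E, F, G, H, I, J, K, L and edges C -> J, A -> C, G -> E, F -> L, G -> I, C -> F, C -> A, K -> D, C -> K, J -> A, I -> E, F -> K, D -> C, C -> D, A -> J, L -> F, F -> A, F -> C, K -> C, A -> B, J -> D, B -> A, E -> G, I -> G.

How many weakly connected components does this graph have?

3

From A: component {A, B, C, D, F, J, K, L}.
From E: component {E, G, I}.
From H: component {H}.
That's 3 components.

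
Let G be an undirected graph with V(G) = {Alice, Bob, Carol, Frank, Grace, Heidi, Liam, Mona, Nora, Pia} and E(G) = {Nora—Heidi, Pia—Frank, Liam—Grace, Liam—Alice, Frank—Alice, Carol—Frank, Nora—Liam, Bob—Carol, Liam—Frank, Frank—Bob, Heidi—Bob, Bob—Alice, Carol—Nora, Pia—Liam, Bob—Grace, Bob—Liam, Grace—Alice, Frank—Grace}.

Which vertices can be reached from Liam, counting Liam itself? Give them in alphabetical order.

Start at Liam.
Its neighbours: Alice, Bob, Frank, Grace, Nora, Pia.
Then their neighbours: Carol, Heidi.
Nothing further is reachable.

Alice, Bob, Carol, Frank, Grace, Heidi, Liam, Nora, Pia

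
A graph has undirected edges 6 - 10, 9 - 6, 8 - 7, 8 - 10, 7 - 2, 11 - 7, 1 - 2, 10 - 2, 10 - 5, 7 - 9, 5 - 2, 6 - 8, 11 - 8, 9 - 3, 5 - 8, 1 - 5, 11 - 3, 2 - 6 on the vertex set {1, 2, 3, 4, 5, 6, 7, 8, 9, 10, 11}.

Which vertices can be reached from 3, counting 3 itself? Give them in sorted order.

1, 2, 3, 5, 6, 7, 8, 9, 10, 11

Start at 3.
Its neighbours: 9, 11.
Then their neighbours: 6, 7, 8.
Then next layer: 2, 5, 10.
Then next layer: 1.
Nothing further is reachable.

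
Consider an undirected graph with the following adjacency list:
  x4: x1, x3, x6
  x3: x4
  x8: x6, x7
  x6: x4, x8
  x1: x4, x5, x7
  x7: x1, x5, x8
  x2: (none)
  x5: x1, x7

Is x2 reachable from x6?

Explore from x6.
Distance 1: reach x4, x8.
Distance 2: reach x1, x3, x7.
Distance 3: reach x5.
The search is exhausted without reaching x2; it lies in a different component.

No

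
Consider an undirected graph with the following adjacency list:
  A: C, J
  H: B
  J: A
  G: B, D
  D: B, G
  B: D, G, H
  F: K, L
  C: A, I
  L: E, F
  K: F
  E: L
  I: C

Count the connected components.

3

From A: component {A, C, I, J}.
From B: component {B, D, G, H}.
From E: component {E, F, K, L}.
That's 3 components.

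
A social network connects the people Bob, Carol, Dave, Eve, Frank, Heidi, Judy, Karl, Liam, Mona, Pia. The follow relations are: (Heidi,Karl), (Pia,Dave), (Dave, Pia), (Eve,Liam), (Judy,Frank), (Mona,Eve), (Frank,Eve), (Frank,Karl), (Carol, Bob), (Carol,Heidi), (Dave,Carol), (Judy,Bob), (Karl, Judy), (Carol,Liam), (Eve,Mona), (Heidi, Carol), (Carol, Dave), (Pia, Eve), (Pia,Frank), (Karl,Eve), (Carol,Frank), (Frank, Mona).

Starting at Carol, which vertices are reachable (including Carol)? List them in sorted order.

Start at Carol.
Its neighbours: Bob, Dave, Frank, Heidi, Liam.
Then their neighbours: Eve, Karl, Mona, Pia.
Then next layer: Judy.
Every vertex is now reached.

Bob, Carol, Dave, Eve, Frank, Heidi, Judy, Karl, Liam, Mona, Pia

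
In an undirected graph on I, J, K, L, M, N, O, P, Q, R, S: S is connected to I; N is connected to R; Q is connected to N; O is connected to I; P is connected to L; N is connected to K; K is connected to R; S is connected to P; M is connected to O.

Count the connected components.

From I: component {I, L, M, O, P, S}.
From J: component {J}.
From K: component {K, N, Q, R}.
That's 3 components.

3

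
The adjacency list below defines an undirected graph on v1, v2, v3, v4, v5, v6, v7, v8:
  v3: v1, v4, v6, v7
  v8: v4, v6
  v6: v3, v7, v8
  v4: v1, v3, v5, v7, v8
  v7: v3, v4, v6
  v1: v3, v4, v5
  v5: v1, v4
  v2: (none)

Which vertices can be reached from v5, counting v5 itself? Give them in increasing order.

Start at v5.
Its neighbours: v1, v4.
Then their neighbours: v3, v7, v8.
Then next layer: v6.
Nothing further is reachable.

v1, v3, v4, v5, v6, v7, v8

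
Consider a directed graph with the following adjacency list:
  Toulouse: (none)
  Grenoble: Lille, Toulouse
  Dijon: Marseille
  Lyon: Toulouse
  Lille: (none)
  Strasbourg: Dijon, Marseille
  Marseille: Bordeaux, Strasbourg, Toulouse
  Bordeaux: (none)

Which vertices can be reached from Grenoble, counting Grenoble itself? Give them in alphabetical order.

Start at Grenoble.
Its neighbours: Lille, Toulouse.
Nothing further is reachable.

Grenoble, Lille, Toulouse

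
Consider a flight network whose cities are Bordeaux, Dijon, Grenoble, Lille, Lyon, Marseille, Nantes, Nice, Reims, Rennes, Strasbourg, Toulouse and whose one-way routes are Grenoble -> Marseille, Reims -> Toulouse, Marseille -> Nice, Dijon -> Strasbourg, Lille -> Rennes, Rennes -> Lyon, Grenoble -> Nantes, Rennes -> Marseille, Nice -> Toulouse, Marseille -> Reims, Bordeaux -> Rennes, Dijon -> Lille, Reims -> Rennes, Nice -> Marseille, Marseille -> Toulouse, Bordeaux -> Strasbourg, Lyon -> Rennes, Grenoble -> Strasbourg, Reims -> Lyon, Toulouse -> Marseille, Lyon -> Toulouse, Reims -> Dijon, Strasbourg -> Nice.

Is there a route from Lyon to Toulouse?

Yes

Explore from Lyon.
Distance 1: reach Rennes, Toulouse.
Found Toulouse.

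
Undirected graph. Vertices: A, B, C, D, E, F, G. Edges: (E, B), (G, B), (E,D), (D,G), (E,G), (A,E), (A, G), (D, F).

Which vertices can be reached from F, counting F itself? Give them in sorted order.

Start at F.
Its neighbours: D.
Then their neighbours: E, G.
Then next layer: A, B.
Nothing further is reachable.

A, B, D, E, F, G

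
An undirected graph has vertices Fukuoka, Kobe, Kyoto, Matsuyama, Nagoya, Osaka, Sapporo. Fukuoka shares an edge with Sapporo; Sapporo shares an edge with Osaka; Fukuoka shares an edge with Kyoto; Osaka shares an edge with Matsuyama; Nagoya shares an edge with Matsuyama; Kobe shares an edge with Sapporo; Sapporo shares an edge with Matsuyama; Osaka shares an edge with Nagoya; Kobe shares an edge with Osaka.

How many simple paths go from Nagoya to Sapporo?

6

Nagoya–Matsuyama–Osaka–Kobe–Sapporo
Nagoya–Matsuyama–Osaka–Sapporo
Nagoya–Matsuyama–Sapporo
Nagoya–Osaka–Kobe–Sapporo
Nagoya–Osaka–Matsuyama–Sapporo
Nagoya–Osaka–Sapporo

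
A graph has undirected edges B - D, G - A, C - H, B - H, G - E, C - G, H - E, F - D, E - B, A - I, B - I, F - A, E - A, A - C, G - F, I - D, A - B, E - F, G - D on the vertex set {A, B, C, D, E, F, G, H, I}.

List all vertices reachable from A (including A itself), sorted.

A, B, C, D, E, F, G, H, I

Start at A.
Its neighbours: B, C, E, F, G, I.
Then their neighbours: D, H.
Every vertex is now reached.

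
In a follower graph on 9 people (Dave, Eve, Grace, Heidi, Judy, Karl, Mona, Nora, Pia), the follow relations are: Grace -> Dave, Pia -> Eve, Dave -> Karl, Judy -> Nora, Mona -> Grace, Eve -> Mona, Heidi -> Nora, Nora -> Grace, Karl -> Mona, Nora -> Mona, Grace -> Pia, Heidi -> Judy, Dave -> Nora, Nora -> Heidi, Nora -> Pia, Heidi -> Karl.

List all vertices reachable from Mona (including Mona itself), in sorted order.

Dave, Eve, Grace, Heidi, Judy, Karl, Mona, Nora, Pia

Start at Mona.
Its neighbours: Grace.
Then their neighbours: Dave, Pia.
Then next layer: Eve, Karl, Nora.
Then next layer: Heidi.
Then next layer: Judy.
Every vertex is now reached.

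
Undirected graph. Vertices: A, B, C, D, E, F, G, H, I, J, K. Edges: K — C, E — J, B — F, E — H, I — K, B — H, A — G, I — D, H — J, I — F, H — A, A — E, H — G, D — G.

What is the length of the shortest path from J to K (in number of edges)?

5

Distance 0: J.
Distance 1: E, H.
Distance 2: A, B, G.
Distance 3: D, F.
Distance 4: I.
Distance 5: K — contains K.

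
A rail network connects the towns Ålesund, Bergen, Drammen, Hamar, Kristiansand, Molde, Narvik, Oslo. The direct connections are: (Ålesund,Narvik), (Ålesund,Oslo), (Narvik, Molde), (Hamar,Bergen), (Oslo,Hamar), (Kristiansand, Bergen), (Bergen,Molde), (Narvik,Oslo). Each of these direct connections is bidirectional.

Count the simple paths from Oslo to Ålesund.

Oslo–Ålesund
Oslo–Hamar–Bergen–Molde–Narvik–Ålesund
Oslo–Narvik–Ålesund

3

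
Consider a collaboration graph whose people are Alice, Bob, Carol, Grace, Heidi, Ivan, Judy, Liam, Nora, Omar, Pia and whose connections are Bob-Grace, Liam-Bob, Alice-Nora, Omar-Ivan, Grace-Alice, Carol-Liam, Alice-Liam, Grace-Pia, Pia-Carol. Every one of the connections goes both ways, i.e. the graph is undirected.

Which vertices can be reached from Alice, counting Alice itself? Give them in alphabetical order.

Alice, Bob, Carol, Grace, Liam, Nora, Pia

Start at Alice.
Its neighbours: Grace, Liam, Nora.
Then their neighbours: Bob, Carol, Pia.
Nothing further is reachable.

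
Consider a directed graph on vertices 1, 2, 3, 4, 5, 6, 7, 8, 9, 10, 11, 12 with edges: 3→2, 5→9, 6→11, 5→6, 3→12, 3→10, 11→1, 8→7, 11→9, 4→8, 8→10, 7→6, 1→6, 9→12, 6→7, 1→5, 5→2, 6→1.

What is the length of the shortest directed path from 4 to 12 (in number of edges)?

Distance 0: 4.
Distance 1: 8.
Distance 2: 7, 10.
Distance 3: 6.
Distance 4: 1, 11.
Distance 5: 5, 9.
Distance 6: 2, 12 — contains 12.

6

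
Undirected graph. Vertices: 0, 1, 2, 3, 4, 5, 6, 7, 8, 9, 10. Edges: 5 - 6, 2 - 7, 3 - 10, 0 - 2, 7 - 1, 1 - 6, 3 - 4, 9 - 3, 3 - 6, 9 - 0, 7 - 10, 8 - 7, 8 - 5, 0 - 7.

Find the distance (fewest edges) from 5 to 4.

3

Distance 0: 5.
Distance 1: 6, 8.
Distance 2: 1, 3, 7.
Distance 3: 0, 2, 4, 9, 10 — contains 4.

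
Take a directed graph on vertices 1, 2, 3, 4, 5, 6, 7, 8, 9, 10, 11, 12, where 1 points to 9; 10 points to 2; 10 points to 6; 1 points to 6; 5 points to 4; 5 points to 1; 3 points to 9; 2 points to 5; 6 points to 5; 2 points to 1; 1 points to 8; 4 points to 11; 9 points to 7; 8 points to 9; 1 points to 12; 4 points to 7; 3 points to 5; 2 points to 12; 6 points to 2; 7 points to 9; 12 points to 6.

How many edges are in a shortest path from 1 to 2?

Distance 0: 1.
Distance 1: 6, 8, 9, 12.
Distance 2: 2, 5, 7 — contains 2.

2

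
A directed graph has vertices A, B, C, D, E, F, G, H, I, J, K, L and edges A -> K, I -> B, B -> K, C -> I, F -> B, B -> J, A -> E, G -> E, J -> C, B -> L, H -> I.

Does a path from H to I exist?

Explore from H.
Distance 1: reach I.
Found I.

Yes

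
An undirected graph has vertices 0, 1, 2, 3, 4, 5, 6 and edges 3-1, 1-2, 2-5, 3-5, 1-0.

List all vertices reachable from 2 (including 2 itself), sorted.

Start at 2.
Its neighbours: 1, 5.
Then their neighbours: 0, 3.
Nothing further is reachable.

0, 1, 2, 3, 5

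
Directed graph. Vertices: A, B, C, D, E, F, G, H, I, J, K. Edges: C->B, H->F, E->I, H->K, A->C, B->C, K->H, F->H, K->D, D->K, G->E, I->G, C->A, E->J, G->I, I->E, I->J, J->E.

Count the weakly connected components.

From A: component {A, B, C}.
From D: component {D, F, H, K}.
From E: component {E, G, I, J}.
That's 3 components.

3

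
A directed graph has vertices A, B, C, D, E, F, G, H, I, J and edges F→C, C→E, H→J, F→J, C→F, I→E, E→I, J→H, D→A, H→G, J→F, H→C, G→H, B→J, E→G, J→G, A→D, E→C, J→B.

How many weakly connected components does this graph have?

From A: component {A, D}.
From B: component {B, C, E, F, G, H, I, J}.
That's 2 components.

2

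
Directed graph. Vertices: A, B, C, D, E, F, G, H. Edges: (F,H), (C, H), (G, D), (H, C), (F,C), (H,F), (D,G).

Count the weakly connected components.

5

From A: component {A}.
From B: component {B}.
From C: component {C, F, H}.
From D: component {D, G}.
From E: component {E}.
That's 5 components.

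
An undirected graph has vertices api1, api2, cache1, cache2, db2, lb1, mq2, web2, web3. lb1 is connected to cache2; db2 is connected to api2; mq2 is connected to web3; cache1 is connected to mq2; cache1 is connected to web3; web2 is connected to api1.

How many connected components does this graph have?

4

From api1: component {api1, web2}.
From api2: component {api2, db2}.
From cache1: component {cache1, mq2, web3}.
From cache2: component {cache2, lb1}.
That's 4 components.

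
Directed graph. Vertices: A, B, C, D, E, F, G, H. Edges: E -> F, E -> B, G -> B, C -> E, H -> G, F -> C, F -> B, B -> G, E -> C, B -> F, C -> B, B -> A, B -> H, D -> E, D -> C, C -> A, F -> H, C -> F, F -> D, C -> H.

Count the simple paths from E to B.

E→B
E→C→B
E→C→F→B
E→C→F→H→G→B
E→C→H→G→B
E→F→B
E→F→C→B
E→F→C→H→G→B
E→F→D→C→B
E→F→D→C→H→G→B
E→F→H→G→B

11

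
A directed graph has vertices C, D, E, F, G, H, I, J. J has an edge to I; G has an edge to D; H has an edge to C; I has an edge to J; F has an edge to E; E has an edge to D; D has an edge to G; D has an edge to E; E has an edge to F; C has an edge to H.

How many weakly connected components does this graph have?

3

From C: component {C, H}.
From D: component {D, E, F, G}.
From I: component {I, J}.
That's 3 components.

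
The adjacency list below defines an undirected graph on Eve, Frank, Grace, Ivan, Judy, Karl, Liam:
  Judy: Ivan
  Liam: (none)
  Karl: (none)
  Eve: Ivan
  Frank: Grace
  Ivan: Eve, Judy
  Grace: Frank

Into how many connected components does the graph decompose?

From Eve: component {Eve, Ivan, Judy}.
From Frank: component {Frank, Grace}.
From Karl: component {Karl}.
From Liam: component {Liam}.
That's 4 components.

4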